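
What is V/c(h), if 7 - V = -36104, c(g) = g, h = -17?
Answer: -36111/17 ≈ -2124.2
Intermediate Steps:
V = 36111 (V = 7 - 1*(-36104) = 7 + 36104 = 36111)
V/c(h) = 36111/(-17) = 36111*(-1/17) = -36111/17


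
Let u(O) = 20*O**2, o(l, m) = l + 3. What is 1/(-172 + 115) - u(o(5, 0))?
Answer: -72961/57 ≈ -1280.0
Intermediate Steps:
o(l, m) = 3 + l
1/(-172 + 115) - u(o(5, 0)) = 1/(-172 + 115) - 20*(3 + 5)**2 = 1/(-57) - 20*8**2 = -1/57 - 20*64 = -1/57 - 1*1280 = -1/57 - 1280 = -72961/57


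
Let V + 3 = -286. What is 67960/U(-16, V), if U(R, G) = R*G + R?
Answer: 8495/576 ≈ 14.748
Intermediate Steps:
V = -289 (V = -3 - 286 = -289)
U(R, G) = R + G*R (U(R, G) = G*R + R = R + G*R)
67960/U(-16, V) = 67960/((-16*(1 - 289))) = 67960/((-16*(-288))) = 67960/4608 = 67960*(1/4608) = 8495/576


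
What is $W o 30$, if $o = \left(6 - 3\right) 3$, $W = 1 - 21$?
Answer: $-5400$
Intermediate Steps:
$W = -20$
$o = 9$ ($o = 3 \cdot 3 = 9$)
$W o 30 = \left(-20\right) 9 \cdot 30 = \left(-180\right) 30 = -5400$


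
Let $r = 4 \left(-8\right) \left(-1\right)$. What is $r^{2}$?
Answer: $1024$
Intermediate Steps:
$r = 32$ ($r = \left(-32\right) \left(-1\right) = 32$)
$r^{2} = 32^{2} = 1024$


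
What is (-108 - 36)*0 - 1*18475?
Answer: -18475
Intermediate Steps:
(-108 - 36)*0 - 1*18475 = -144*0 - 18475 = 0 - 18475 = -18475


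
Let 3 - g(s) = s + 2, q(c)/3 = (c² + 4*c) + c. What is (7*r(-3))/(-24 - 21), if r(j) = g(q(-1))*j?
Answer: 91/15 ≈ 6.0667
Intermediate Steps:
q(c) = 3*c² + 15*c (q(c) = 3*((c² + 4*c) + c) = 3*(c² + 5*c) = 3*c² + 15*c)
g(s) = 1 - s (g(s) = 3 - (s + 2) = 3 - (2 + s) = 3 + (-2 - s) = 1 - s)
r(j) = 13*j (r(j) = (1 - 3*(-1)*(5 - 1))*j = (1 - 3*(-1)*4)*j = (1 - 1*(-12))*j = (1 + 12)*j = 13*j)
(7*r(-3))/(-24 - 21) = (7*(13*(-3)))/(-24 - 21) = (7*(-39))/(-45) = -273*(-1/45) = 91/15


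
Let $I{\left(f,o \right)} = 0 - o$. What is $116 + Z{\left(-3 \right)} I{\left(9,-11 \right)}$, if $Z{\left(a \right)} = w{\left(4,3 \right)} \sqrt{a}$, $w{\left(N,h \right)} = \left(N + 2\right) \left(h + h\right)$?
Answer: $116 + 396 i \sqrt{3} \approx 116.0 + 685.89 i$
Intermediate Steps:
$I{\left(f,o \right)} = - o$
$w{\left(N,h \right)} = 2 h \left(2 + N\right)$ ($w{\left(N,h \right)} = \left(2 + N\right) 2 h = 2 h \left(2 + N\right)$)
$Z{\left(a \right)} = 36 \sqrt{a}$ ($Z{\left(a \right)} = 2 \cdot 3 \left(2 + 4\right) \sqrt{a} = 2 \cdot 3 \cdot 6 \sqrt{a} = 36 \sqrt{a}$)
$116 + Z{\left(-3 \right)} I{\left(9,-11 \right)} = 116 + 36 \sqrt{-3} \left(\left(-1\right) \left(-11\right)\right) = 116 + 36 i \sqrt{3} \cdot 11 = 116 + 396 i \sqrt{3}$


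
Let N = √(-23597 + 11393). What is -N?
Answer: -6*I*√339 ≈ -110.47*I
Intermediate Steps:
N = 6*I*√339 (N = √(-12204) = 6*I*√339 ≈ 110.47*I)
-N = -6*I*√339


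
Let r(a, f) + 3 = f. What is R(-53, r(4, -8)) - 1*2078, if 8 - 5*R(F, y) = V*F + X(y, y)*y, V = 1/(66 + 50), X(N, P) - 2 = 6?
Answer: -1194051/580 ≈ -2058.7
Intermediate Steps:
X(N, P) = 8 (X(N, P) = 2 + 6 = 8)
V = 1/116 ≈ 0.0086207
r(a, f) = -3 + f
R(F, y) = 8/5 - 8*y/5 - F/580 (R(F, y) = 8/5 - (F/116 + 8*y)/5 = 8/5 - (8*y + F/116)/5 = 8/5 + (-8*y/5 - F/580) = 8/5 - 8*y/5 - F/580)
R(-53, r(4, -8)) - 1*2078 = (8/5 - 8*(-3 - 8)/5 - 1/580*(-53)) - 1*2078 = (8/5 - 8/5*(-11) + 53/580) - 2078 = (8/5 + 88/5 + 53/580) - 2078 = 11189/580 - 2078 = -1194051/580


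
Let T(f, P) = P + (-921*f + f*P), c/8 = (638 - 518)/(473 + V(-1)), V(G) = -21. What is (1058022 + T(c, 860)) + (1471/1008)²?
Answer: 121561151827697/114815232 ≈ 1.0588e+6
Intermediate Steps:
c = 240/113 (c = 8*((638 - 518)/(473 - 21)) = 8*(120/452) = 8*(120*(1/452)) = 8*(30/113) = 240/113 ≈ 2.1239)
T(f, P) = P - 921*f + P*f (T(f, P) = P + (-921*f + P*f) = P - 921*f + P*f)
(1058022 + T(c, 860)) + (1471/1008)² = (1058022 + (860 - 921*240/113 + 860*(240/113))) + (1471/1008)² = (1058022 + (860 - 221040/113 + 206400/113)) + (1471*(1/1008))² = (1058022 + 82540/113) + (1471/1008)² = 119639026/113 + 2163841/1016064 = 121561151827697/114815232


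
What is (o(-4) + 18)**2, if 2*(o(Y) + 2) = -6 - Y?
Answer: 225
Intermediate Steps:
o(Y) = -5 - Y/2 (o(Y) = -2 + (-6 - Y)/2 = -2 + (-3 - Y/2) = -5 - Y/2)
(o(-4) + 18)**2 = ((-5 - 1/2*(-4)) + 18)**2 = ((-5 + 2) + 18)**2 = (-3 + 18)**2 = 15**2 = 225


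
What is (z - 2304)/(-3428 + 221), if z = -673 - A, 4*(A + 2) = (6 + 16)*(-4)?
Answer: 2953/3207 ≈ 0.92080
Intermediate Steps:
A = -24 (A = -2 + ((6 + 16)*(-4))/4 = -2 + (22*(-4))/4 = -2 + (¼)*(-88) = -2 - 22 = -24)
z = -649 (z = -673 - 1*(-24) = -673 + 24 = -649)
(z - 2304)/(-3428 + 221) = (-649 - 2304)/(-3428 + 221) = -2953/(-3207) = -2953*(-1/3207) = 2953/3207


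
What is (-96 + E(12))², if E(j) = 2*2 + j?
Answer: 6400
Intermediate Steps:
E(j) = 4 + j
(-96 + E(12))² = (-96 + (4 + 12))² = (-96 + 16)² = (-80)² = 6400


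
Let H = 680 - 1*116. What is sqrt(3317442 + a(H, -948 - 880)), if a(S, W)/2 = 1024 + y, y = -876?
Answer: sqrt(3317738) ≈ 1821.5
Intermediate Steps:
H = 564 (H = 680 - 116 = 564)
a(S, W) = 296 (a(S, W) = 2*(1024 - 876) = 2*148 = 296)
sqrt(3317442 + a(H, -948 - 880)) = sqrt(3317442 + 296) = sqrt(3317738)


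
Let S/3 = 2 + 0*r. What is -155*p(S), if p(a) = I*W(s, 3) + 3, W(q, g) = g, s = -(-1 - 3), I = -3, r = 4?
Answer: 930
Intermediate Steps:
s = 4 (s = -1*(-4) = 4)
S = 6 (S = 3*(2 + 0*4) = 3*(2 + 0) = 3*2 = 6)
p(a) = -6 (p(a) = -3*3 + 3 = -9 + 3 = -6)
-155*p(S) = -155*(-6) = 930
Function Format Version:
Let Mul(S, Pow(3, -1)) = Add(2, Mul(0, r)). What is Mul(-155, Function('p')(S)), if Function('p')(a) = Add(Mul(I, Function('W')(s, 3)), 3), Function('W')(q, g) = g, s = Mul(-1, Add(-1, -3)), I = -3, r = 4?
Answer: 930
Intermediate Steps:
s = 4 (s = Mul(-1, -4) = 4)
S = 6 (S = Mul(3, Add(2, Mul(0, 4))) = Mul(3, Add(2, 0)) = Mul(3, 2) = 6)
Function('p')(a) = -6 (Function('p')(a) = Add(Mul(-3, 3), 3) = Add(-9, 3) = -6)
Mul(-155, Function('p')(S)) = Mul(-155, -6) = 930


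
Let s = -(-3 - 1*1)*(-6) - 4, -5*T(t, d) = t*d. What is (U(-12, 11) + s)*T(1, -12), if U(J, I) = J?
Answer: -96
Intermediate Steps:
T(t, d) = -d*t/5 (T(t, d) = -t*d/5 = -d*t/5)
s = -28 (s = -(-3 - 1)*(-6) - 4 = -1*(-4)*(-6) - 4 = 4*(-6) - 4 = -24 - 4 = -28)
(U(-12, 11) + s)*T(1, -12) = (-12 - 28)*(-⅕*(-12)*1) = -40*12/5 = -96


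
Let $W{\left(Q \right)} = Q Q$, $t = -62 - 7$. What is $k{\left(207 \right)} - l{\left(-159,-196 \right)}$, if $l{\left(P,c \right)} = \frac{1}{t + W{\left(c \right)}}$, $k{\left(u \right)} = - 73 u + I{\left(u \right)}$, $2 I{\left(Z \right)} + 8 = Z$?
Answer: $- \frac{1151291983}{76694} \approx -15012.0$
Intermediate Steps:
$t = -69$
$I{\left(Z \right)} = -4 + \frac{Z}{2}$
$W{\left(Q \right)} = Q^{2}$
$k{\left(u \right)} = -4 - \frac{145 u}{2}$ ($k{\left(u \right)} = - 73 u + \left(-4 + \frac{u}{2}\right) = -4 - \frac{145 u}{2}$)
$l{\left(P,c \right)} = \frac{1}{-69 + c^{2}}$
$k{\left(207 \right)} - l{\left(-159,-196 \right)} = \left(-4 - \frac{30015}{2}\right) - \frac{1}{-69 + \left(-196\right)^{2}} = \left(-4 - \frac{30015}{2}\right) - \frac{1}{-69 + 38416} = - \frac{30023}{2} - \frac{1}{38347} = - \frac{1151291983}{76694}$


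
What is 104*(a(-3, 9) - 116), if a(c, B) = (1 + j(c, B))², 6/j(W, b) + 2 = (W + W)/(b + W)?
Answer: -11960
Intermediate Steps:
j(W, b) = 6/(-2 + 2*W/(W + b)) (j(W, b) = 6/(-2 + (W + W)/(b + W)) = 6/(-2 + (2*W)/(W + b)) = 6/(-2 + 2*W/(W + b)))
a(c, B) = (-2 - 3*c/B)² (a(c, B) = (1 + (-3 - 3*c/B))² = (-2 - 3*c/B)²)
104*(a(-3, 9) - 116) = 104*((2*9 + 3*(-3))²/9² - 116) = 104*((18 - 9)²/81 - 116) = 104*((1/81)*9² - 116) = 104*((1/81)*81 - 116) = 104*(1 - 116) = 104*(-115) = -11960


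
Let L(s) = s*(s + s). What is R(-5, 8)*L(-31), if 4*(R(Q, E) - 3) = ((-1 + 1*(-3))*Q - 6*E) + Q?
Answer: -20181/2 ≈ -10091.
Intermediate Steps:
L(s) = 2*s² (L(s) = s*(2*s) = 2*s²)
R(Q, E) = 3 - 3*E/2 - 3*Q/4 (R(Q, E) = 3 + (((-1 + 1*(-3))*Q - 6*E) + Q)/4 = 3 + (((-1 - 3)*Q - 6*E) + Q)/4 = 3 + ((-4*Q - 6*E) + Q)/4 = 3 + ((-6*E - 4*Q) + Q)/4 = 3 + (-6*E - 3*Q)/4 = 3 + (-3*E/2 - 3*Q/4) = 3 - 3*E/2 - 3*Q/4)
R(-5, 8)*L(-31) = (3 - 3/2*8 - ¾*(-5))*(2*(-31)²) = (3 - 12 + 15/4)*(2*961) = -21/4*1922 = -20181/2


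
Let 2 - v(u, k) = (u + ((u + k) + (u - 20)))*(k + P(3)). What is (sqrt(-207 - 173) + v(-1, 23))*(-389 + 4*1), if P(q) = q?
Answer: -770 - 770*I*sqrt(95) ≈ -770.0 - 7505.0*I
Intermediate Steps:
v(u, k) = 2 - (3 + k)*(-20 + k + 3*u) (v(u, k) = 2 - (u + ((u + k) + (u - 20)))*(k + 3) = 2 - (u + ((k + u) + (-20 + u)))*(3 + k) = 2 - (u + (-20 + k + 2*u))*(3 + k) = 2 - (-20 + k + 3*u)*(3 + k) = 2 - (3 + k)*(-20 + k + 3*u))
(sqrt(-207 - 173) + v(-1, 23))*(-389 + 4*1) = (sqrt(-207 - 173) + (62 - 1*23**2 - 9*(-1) + 17*23 - 3*23*(-1)))*(-389 + 4*1) = (sqrt(-380) + (62 - 1*529 + 9 + 391 + 69))*(-389 + 4) = (2*I*sqrt(95) + (62 - 529 + 9 + 391 + 69))*(-385) = (2*I*sqrt(95) + 2)*(-385) = (2 + 2*I*sqrt(95))*(-385) = -770 - 770*I*sqrt(95)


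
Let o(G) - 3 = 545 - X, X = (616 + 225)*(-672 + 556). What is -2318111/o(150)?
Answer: -2318111/98104 ≈ -23.629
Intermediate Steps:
X = -97556 (X = 841*(-116) = -97556)
o(G) = 98104 (o(G) = 3 + (545 - 1*(-97556)) = 3 + (545 + 97556) = 3 + 98101 = 98104)
-2318111/o(150) = -2318111/98104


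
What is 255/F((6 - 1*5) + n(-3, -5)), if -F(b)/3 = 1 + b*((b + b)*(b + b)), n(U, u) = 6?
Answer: -85/1373 ≈ -0.061908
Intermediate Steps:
F(b) = -3 - 12*b³ (F(b) = -3*(1 + b*((b + b)*(b + b))) = -3*(1 + b*((2*b)*(2*b))) = -3*(1 + b*(4*b²)) = -3*(1 + 4*b³) = -3 - 12*b³)
255/F((6 - 1*5) + n(-3, -5)) = 255/(-3 - 12*((6 - 1*5) + 6)³) = 255/(-3 - 12*((6 - 5) + 6)³) = 255/(-3 - 12*(1 + 6)³) = 255/(-3 - 12*7³) = 255/(-3 - 12*343) = 255/(-3 - 4116) = 255/(-4119) = 255*(-1/4119) = -85/1373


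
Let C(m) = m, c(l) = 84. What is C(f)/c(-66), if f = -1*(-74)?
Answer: 37/42 ≈ 0.88095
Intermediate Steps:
f = 74
C(f)/c(-66) = 74/84 = 74*(1/84) = 37/42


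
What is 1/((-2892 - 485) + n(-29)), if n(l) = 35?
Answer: -1/3342 ≈ -0.00029922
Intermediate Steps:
1/((-2892 - 485) + n(-29)) = 1/((-2892 - 485) + 35) = 1/(-3377 + 35) = 1/(-3342) = -1/3342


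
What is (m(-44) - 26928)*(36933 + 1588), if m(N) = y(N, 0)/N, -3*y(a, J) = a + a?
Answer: -3111957506/3 ≈ -1.0373e+9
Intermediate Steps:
y(a, J) = -2*a/3 (y(a, J) = -(a + a)/3 = -2*a/3)
m(N) = -⅔ (m(N) = (-2*N/3)/N = -⅔)
(m(-44) - 26928)*(36933 + 1588) = (-⅔ - 26928)*(36933 + 1588) = -80786/3*38521 = -3111957506/3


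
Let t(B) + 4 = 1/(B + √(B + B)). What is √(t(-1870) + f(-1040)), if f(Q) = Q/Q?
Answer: √2*√((-5611 + 6*I*√935)/(935 - I*√935))/2 ≈ 5.0427e-6 - 1.7322*I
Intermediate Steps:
f(Q) = 1
t(B) = -4 + 1/(B + √2*√B) (t(B) = -4 + 1/(B + √(B + B)) = -4 + 1/(B + √(2*B)) = -4 + 1/(B + √2*√B))
√(t(-1870) + f(-1040)) = √((1 - 4*(-1870) - 4*√2*√(-1870))/(-1870 + √2*√(-1870)) + 1) = √((1 + 7480 - 4*√2*I*√1870)/(-1870 + √2*(I*√1870)) + 1) = √((1 + 7480 - 8*I*√935)/(-1870 + 2*I*√935) + 1) = √((7481 - 8*I*√935)/(-1870 + 2*I*√935) + 1) = √(1 + (7481 - 8*I*√935)/(-1870 + 2*I*√935))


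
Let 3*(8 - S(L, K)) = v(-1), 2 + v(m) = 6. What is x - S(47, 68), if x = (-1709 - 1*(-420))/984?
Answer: -7849/984 ≈ -7.9766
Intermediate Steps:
v(m) = 4 (v(m) = -2 + 6 = 4)
S(L, K) = 20/3 (S(L, K) = 8 - ⅓*4 = 8 - 4/3 = 20/3)
x = -1289/984 (x = (-1709 + 420)*(1/984) = -1289*1/984 = -1289/984 ≈ -1.3100)
x - S(47, 68) = -1289/984 - 1*20/3 = -1289/984 - 20/3 = -7849/984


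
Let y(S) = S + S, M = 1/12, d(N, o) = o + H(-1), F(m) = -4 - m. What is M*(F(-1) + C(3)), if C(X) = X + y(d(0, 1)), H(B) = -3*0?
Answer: ⅙ ≈ 0.16667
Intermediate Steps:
H(B) = 0
d(N, o) = o (d(N, o) = o + 0 = o)
M = 1/12 ≈ 0.083333
y(S) = 2*S
C(X) = 2 + X (C(X) = X + 2*1 = X + 2 = 2 + X)
M*(F(-1) + C(3)) = ((-4 - 1*(-1)) + (2 + 3))/12 = ((-4 + 1) + 5)/12 = (-3 + 5)/12 = (1/12)*2 = ⅙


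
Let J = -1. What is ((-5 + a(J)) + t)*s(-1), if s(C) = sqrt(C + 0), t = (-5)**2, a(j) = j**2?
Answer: 21*I ≈ 21.0*I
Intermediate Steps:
t = 25
s(C) = sqrt(C)
((-5 + a(J)) + t)*s(-1) = ((-5 + (-1)**2) + 25)*sqrt(-1) = ((-5 + 1) + 25)*I = (-4 + 25)*I = 21*I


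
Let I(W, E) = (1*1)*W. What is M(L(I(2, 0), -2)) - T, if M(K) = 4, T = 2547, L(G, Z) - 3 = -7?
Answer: -2543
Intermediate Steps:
I(W, E) = W (I(W, E) = 1*W = W)
L(G, Z) = -4 (L(G, Z) = 3 - 7 = -4)
M(L(I(2, 0), -2)) - T = 4 - 1*2547 = 4 - 2547 = -2543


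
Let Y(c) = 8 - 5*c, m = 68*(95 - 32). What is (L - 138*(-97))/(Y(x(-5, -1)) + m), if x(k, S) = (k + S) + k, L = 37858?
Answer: 2228/189 ≈ 11.788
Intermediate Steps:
m = 4284 (m = 68*63 = 4284)
x(k, S) = S + 2*k (x(k, S) = (S + k) + k = S + 2*k)
(L - 138*(-97))/(Y(x(-5, -1)) + m) = (37858 - 138*(-97))/((8 - 5*(-1 + 2*(-5))) + 4284) = (37858 + 13386)/((8 - 5*(-1 - 10)) + 4284) = 51244/((8 - 5*(-11)) + 4284) = 51244/((8 + 55) + 4284) = 51244/(63 + 4284) = 51244/4347 = 51244*(1/4347) = 2228/189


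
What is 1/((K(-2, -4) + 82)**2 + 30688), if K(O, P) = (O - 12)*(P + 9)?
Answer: 1/30832 ≈ 3.2434e-5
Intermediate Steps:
K(O, P) = (-12 + O)*(9 + P)
1/((K(-2, -4) + 82)**2 + 30688) = 1/(((-108 - 12*(-4) + 9*(-2) - 2*(-4)) + 82)**2 + 30688) = 1/(((-108 + 48 - 18 + 8) + 82)**2 + 30688) = 1/((-70 + 82)**2 + 30688) = 1/(12**2 + 30688) = 1/(144 + 30688) = 1/30832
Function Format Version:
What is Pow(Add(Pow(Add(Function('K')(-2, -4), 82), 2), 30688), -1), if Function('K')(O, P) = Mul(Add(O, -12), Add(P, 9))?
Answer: Rational(1, 30832) ≈ 3.2434e-5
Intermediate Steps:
Function('K')(O, P) = Mul(Add(-12, O), Add(9, P))
Pow(Add(Pow(Add(Function('K')(-2, -4), 82), 2), 30688), -1) = Pow(Add(Pow(Add(Add(-108, Mul(-12, -4), Mul(9, -2), Mul(-2, -4)), 82), 2), 30688), -1) = Pow(Add(Pow(Add(Add(-108, 48, -18, 8), 82), 2), 30688), -1) = Pow(Add(Pow(Add(-70, 82), 2), 30688), -1) = Pow(Add(Pow(12, 2), 30688), -1) = Pow(Add(144, 30688), -1) = Pow(30832, -1) = Rational(1, 30832)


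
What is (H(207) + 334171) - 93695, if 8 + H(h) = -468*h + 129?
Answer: 143721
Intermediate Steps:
H(h) = 121 - 468*h (H(h) = -8 + (-468*h + 129) = -8 + (129 - 468*h) = 121 - 468*h)
(H(207) + 334171) - 93695 = ((121 - 468*207) + 334171) - 93695 = ((121 - 96876) + 334171) - 93695 = (-96755 + 334171) - 93695 = 237416 - 93695 = 143721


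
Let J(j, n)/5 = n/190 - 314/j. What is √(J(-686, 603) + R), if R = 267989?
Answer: √929192605810/1862 ≈ 517.69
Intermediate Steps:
J(j, n) = -1570/j + n/38 (J(j, n) = 5*(n/190 - 314/j) = 5*(-314/j + n/190) = -1570/j + n/38)
√(J(-686, 603) + R) = √((-1570/(-686) + (1/38)*603) + 267989) = √((-1570*(-1/686) + 603/38) + 267989) = √((785/343 + 603/38) + 267989) = √(236659/13034 + 267989) = √(3493205285/13034) = √929192605810/1862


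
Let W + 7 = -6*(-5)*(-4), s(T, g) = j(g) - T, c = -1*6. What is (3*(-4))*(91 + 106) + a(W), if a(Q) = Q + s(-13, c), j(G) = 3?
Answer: -2475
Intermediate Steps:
c = -6
s(T, g) = 3 - T
W = -127 (W = -7 - 6*(-5)*(-4) = -7 + 30*(-4) = -7 - 120 = -127)
a(Q) = 16 + Q (a(Q) = Q + (3 - 1*(-13)) = Q + (3 + 13) = Q + 16 = 16 + Q)
(3*(-4))*(91 + 106) + a(W) = (3*(-4))*(91 + 106) + (16 - 127) = -12*197 - 111 = -2364 - 111 = -2475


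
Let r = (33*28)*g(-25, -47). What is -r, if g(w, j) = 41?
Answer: -37884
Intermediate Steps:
r = 37884 (r = (33*28)*41 = 924*41 = 37884)
-r = -1*37884 = -37884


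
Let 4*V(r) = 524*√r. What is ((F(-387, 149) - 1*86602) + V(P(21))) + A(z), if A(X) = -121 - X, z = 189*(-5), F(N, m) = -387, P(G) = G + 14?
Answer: -86165 + 131*√35 ≈ -85390.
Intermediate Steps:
P(G) = 14 + G
z = -945
V(r) = 131*√r (V(r) = (524*√r)/4 = 131*√r)
((F(-387, 149) - 1*86602) + V(P(21))) + A(z) = ((-387 - 1*86602) + 131*√(14 + 21)) + (-121 - 1*(-945)) = ((-387 - 86602) + 131*√35) + (-121 + 945) = (-86989 + 131*√35) + 824 = -86165 + 131*√35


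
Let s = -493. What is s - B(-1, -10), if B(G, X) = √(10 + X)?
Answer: -493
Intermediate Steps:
s - B(-1, -10) = -493 - √(10 - 10) = -493 - √0 = -493 - 1*0 = -493 + 0 = -493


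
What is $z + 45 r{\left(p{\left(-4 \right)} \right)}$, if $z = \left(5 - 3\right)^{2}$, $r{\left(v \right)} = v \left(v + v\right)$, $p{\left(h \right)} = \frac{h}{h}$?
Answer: $94$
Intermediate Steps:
$p{\left(h \right)} = 1$
$r{\left(v \right)} = 2 v^{2}$ ($r{\left(v \right)} = v 2 v = 2 v^{2}$)
$z = 4$ ($z = 2^{2} = 4$)
$z + 45 r{\left(p{\left(-4 \right)} \right)} = 4 + 45 \cdot 2 \cdot 1^{2} = 4 + 45 \cdot 2 \cdot 1 = 4 + 45 \cdot 2 = 4 + 90 = 94$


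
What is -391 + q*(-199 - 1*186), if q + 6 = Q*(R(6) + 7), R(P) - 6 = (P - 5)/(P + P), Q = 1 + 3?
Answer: -54688/3 ≈ -18229.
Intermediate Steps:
Q = 4
R(P) = 6 + (-5 + P)/(2*P) (R(P) = 6 + (P - 5)/(P + P) = 6 + (-5 + P)/((2*P)) = 6 + (-5 + P)*(1/(2*P)) = 6 + (-5 + P)/(2*P))
q = 139/3 (q = -6 + 4*((½)*(-5 + 13*6)/6 + 7) = -6 + 4*((½)*(⅙)*(-5 + 78) + 7) = -6 + 4*((½)*(⅙)*73 + 7) = -6 + 4*(73/12 + 7) = -6 + 4*(157/12) = -6 + 157/3 = 139/3 ≈ 46.333)
-391 + q*(-199 - 1*186) = -391 + 139*(-199 - 1*186)/3 = -391 + 139*(-199 - 186)/3 = -391 + (139/3)*(-385) = -391 - 53515/3 = -54688/3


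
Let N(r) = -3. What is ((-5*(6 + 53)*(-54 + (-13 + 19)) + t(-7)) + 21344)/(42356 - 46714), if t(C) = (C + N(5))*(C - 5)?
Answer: -17812/2179 ≈ -8.1744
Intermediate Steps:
t(C) = (-5 + C)*(-3 + C) (t(C) = (C - 3)*(C - 5) = (-3 + C)*(-5 + C) = (-5 + C)*(-3 + C))
((-5*(6 + 53)*(-54 + (-13 + 19)) + t(-7)) + 21344)/(42356 - 46714) = ((-5*(6 + 53)*(-54 + (-13 + 19)) + (15 + (-7)² - 8*(-7))) + 21344)/(42356 - 46714) = ((-295*(-54 + 6) + (15 + 49 + 56)) + 21344)/(-4358) = ((-295*(-48) + 120) + 21344)*(-1/4358) = ((-5*(-2832) + 120) + 21344)*(-1/4358) = ((14160 + 120) + 21344)*(-1/4358) = (14280 + 21344)*(-1/4358) = 35624*(-1/4358) = -17812/2179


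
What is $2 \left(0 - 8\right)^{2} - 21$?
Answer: $107$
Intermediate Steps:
$2 \left(0 - 8\right)^{2} - 21 = 2 \left(-8\right)^{2} - 21 = 2 \cdot 64 - 21 = 128 - 21 = 107$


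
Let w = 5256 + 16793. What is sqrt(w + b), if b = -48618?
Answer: 163*I ≈ 163.0*I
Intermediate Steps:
w = 22049
sqrt(w + b) = sqrt(22049 - 48618) = sqrt(-26569) = 163*I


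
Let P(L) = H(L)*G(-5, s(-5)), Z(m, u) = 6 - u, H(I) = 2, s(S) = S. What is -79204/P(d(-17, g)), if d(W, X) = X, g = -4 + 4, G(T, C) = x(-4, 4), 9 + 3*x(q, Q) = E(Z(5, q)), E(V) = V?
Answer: -118806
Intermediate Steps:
x(q, Q) = -1 - q/3 (x(q, Q) = -3 + (6 - q)/3 = -3 + (2 - q/3) = -1 - q/3)
G(T, C) = ⅓ (G(T, C) = -1 - ⅓*(-4) = -1 + 4/3 = ⅓)
g = 0
P(L) = ⅔ (P(L) = 2*(⅓) = ⅔)
-79204/P(d(-17, g)) = -79204/⅔ = -79204*3/2 = -118806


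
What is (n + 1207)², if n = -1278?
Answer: 5041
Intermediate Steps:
(n + 1207)² = (-1278 + 1207)² = (-71)² = 5041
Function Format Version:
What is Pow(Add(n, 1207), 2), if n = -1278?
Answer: 5041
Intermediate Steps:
Pow(Add(n, 1207), 2) = Pow(Add(-1278, 1207), 2) = Pow(-71, 2) = 5041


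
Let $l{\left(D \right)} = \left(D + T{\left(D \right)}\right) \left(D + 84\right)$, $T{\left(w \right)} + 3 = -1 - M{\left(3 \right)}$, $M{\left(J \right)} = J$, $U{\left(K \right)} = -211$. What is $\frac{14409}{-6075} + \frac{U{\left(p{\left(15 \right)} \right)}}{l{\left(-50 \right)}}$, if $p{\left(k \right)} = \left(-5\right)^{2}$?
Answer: $- \frac{986771}{436050} \approx -2.263$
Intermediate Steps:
$p{\left(k \right)} = 25$
$T{\left(w \right)} = -7$ ($T{\left(w \right)} = -3 - 4 = -7$)
$l{\left(D \right)} = \left(-7 + D\right) \left(84 + D\right)$ ($l{\left(D \right)} = \left(D - 7\right) \left(D + 84\right) = \left(-7 + D\right) \left(84 + D\right)$)
$\frac{14409}{-6075} + \frac{U{\left(p{\left(15 \right)} \right)}}{l{\left(-50 \right)}} = \frac{14409}{-6075} - \frac{211}{-588 + \left(-50\right)^{2} + 77 \left(-50\right)} = 14409 \left(- \frac{1}{6075}\right) - \frac{211}{-588 + 2500 - 3850} = - \frac{1601}{675} - \frac{211}{-1938} = - \frac{1601}{675} - - \frac{211}{1938} = - \frac{1601}{675} + \frac{211}{1938} = - \frac{986771}{436050}$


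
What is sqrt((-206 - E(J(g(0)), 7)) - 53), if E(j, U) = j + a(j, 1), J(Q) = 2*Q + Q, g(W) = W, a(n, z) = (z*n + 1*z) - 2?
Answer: I*sqrt(258) ≈ 16.062*I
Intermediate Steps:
a(n, z) = -2 + z + n*z (a(n, z) = (n*z + z) - 2 = (z + n*z) - 2 = -2 + z + n*z)
J(Q) = 3*Q
E(j, U) = -1 + 2*j (E(j, U) = j + (-2 + 1 + j*1) = j + (-2 + 1 + j) = j + (-1 + j) = -1 + 2*j)
sqrt((-206 - E(J(g(0)), 7)) - 53) = sqrt((-206 - (-1 + 2*(3*0))) - 53) = sqrt((-206 - (-1 + 2*0)) - 53) = sqrt((-206 - (-1 + 0)) - 53) = sqrt((-206 - 1*(-1)) - 53) = sqrt((-206 + 1) - 53) = sqrt(-205 - 53) = sqrt(-258) = I*sqrt(258)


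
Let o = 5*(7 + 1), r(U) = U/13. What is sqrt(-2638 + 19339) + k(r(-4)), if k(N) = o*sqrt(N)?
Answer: sqrt(16701) + 80*I*sqrt(13)/13 ≈ 129.23 + 22.188*I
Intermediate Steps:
r(U) = U/13 (r(U) = U*(1/13) = U/13)
o = 40 (o = 5*8 = 40)
k(N) = 40*sqrt(N)
sqrt(-2638 + 19339) + k(r(-4)) = sqrt(-2638 + 19339) + 40*sqrt((1/13)*(-4)) = sqrt(16701) + 40*sqrt(-4/13) = sqrt(16701) + 40*(2*I*sqrt(13)/13) = sqrt(16701) + 80*I*sqrt(13)/13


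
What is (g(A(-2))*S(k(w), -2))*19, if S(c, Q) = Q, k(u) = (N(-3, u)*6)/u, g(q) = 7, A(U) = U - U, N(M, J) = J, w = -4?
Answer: -266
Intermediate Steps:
A(U) = 0
k(u) = 6 (k(u) = (u*6)/u = (6*u)/u = 6)
(g(A(-2))*S(k(w), -2))*19 = (7*(-2))*19 = -14*19 = -266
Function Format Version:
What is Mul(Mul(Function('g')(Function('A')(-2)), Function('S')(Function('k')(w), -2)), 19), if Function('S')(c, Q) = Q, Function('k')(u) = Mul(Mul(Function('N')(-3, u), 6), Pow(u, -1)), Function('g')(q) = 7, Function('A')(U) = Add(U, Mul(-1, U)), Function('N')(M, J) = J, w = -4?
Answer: -266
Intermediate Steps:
Function('A')(U) = 0
Function('k')(u) = 6 (Function('k')(u) = Mul(Mul(u, 6), Pow(u, -1)) = Mul(Mul(6, u), Pow(u, -1)) = 6)
Mul(Mul(Function('g')(Function('A')(-2)), Function('S')(Function('k')(w), -2)), 19) = Mul(Mul(7, -2), 19) = Mul(-14, 19) = -266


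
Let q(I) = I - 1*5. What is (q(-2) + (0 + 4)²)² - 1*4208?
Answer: -4127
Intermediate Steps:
q(I) = -5 + I (q(I) = I - 5 = -5 + I)
(q(-2) + (0 + 4)²)² - 1*4208 = ((-5 - 2) + (0 + 4)²)² - 1*4208 = (-7 + 4²)² - 4208 = (-7 + 16)² - 4208 = 9² - 4208 = 81 - 4208 = -4127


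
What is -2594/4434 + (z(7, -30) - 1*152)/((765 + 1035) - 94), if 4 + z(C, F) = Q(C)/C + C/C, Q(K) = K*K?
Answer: -1270399/1891101 ≈ -0.67178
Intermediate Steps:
Q(K) = K²
z(C, F) = -3 + C (z(C, F) = -4 + (C²/C + C/C) = -4 + (C + 1) = -4 + (1 + C) = -3 + C)
-2594/4434 + (z(7, -30) - 1*152)/((765 + 1035) - 94) = -2594/4434 + ((-3 + 7) - 1*152)/((765 + 1035) - 94) = -2594*1/4434 + (4 - 152)/(1800 - 94) = -1297/2217 - 148/1706 = -1297/2217 - 148*1/1706 = -1297/2217 - 74/853 = -1270399/1891101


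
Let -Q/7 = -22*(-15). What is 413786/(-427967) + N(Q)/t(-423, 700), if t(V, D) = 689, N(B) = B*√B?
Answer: -413786/427967 - 2310*I*√2310/689 ≈ -0.96686 - 161.14*I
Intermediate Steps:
Q = -2310 (Q = -(-154)*(-15) = -7*330 = -2310)
N(B) = B^(3/2)
413786/(-427967) + N(Q)/t(-423, 700) = 413786/(-427967) + (-2310)^(3/2)/689 = 413786*(-1/427967) - 2310*I*√2310*(1/689) = -413786/427967 - 2310*I*√2310/689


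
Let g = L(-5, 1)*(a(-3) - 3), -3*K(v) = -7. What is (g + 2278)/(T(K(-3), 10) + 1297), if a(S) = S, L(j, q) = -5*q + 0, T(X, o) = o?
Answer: 2308/1307 ≈ 1.7659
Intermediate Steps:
K(v) = 7/3 (K(v) = -1/3*(-7) = 7/3)
L(j, q) = -5*q
g = 30 (g = (-5*1)*(-3 - 3) = -5*(-6) = 30)
(g + 2278)/(T(K(-3), 10) + 1297) = (30 + 2278)/(10 + 1297) = 2308/1307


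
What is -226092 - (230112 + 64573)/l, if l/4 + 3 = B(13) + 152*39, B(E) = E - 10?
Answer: -5361388189/23712 ≈ -2.2610e+5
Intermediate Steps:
B(E) = -10 + E
l = 23712 (l = -12 + 4*((-10 + 13) + 152*39) = -12 + 4*(3 + 5928) = -12 + 4*5931 = -12 + 23724 = 23712)
-226092 - (230112 + 64573)/l = -226092 - (230112 + 64573)/23712 = -226092 - 294685/23712 = -5361388189/23712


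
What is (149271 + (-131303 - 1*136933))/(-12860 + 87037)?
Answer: -118965/74177 ≈ -1.6038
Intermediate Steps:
(149271 + (-131303 - 1*136933))/(-12860 + 87037) = (149271 + (-131303 - 136933))/74177 = (149271 - 268236)*(1/74177) = -118965*1/74177 = -118965/74177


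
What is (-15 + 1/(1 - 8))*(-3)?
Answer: 318/7 ≈ 45.429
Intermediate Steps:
(-15 + 1/(1 - 8))*(-3) = (-15 + 1/(-7))*(-3) = (-15 - ⅐)*(-3) = -106/7*(-3) = 318/7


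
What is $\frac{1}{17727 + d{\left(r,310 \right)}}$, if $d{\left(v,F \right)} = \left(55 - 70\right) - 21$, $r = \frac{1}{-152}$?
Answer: $\frac{1}{17691} \approx 5.6526 \cdot 10^{-5}$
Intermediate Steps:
$r = - \frac{1}{152} \approx -0.0065789$
$d{\left(v,F \right)} = -36$ ($d{\left(v,F \right)} = -15 - 21 = -36$)
$\frac{1}{17727 + d{\left(r,310 \right)}} = \frac{1}{17727 - 36} = \frac{1}{17691}$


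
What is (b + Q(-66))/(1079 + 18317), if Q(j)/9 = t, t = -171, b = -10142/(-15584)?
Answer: -11986817/151133632 ≈ -0.079313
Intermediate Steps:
b = 5071/7792 (b = -10142*(-1/15584) = 5071/7792 ≈ 0.65080)
Q(j) = -1539 (Q(j) = 9*(-171) = -1539)
(b + Q(-66))/(1079 + 18317) = (5071/7792 - 1539)/(1079 + 18317) = -11986817/7792/19396 = -11986817/7792*1/19396 = -11986817/151133632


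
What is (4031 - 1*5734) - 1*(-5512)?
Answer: 3809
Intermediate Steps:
(4031 - 1*5734) - 1*(-5512) = (4031 - 5734) + 5512 = -1703 + 5512 = 3809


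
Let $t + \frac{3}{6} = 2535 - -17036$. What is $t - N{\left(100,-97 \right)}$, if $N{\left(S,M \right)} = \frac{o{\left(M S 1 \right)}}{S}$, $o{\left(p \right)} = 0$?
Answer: $\frac{39141}{2} \approx 19571.0$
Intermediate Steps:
$t = \frac{39141}{2}$ ($t = - \frac{1}{2} + \left(2535 - -17036\right) = - \frac{1}{2} + \left(2535 + 17036\right) = - \frac{1}{2} + 19571 = \frac{39141}{2} \approx 19571.0$)
$N{\left(S,M \right)} = 0$ ($N{\left(S,M \right)} = \frac{0}{S} = 0$)
$t - N{\left(100,-97 \right)} = \frac{39141}{2} - 0 = \frac{39141}{2} + 0 = \frac{39141}{2}$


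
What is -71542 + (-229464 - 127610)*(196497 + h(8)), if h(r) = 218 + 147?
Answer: -70294373330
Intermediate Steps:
h(r) = 365
-71542 + (-229464 - 127610)*(196497 + h(8)) = -71542 + (-229464 - 127610)*(196497 + 365) = -71542 - 357074*196862 = -71542 - 70294301788 = -70294373330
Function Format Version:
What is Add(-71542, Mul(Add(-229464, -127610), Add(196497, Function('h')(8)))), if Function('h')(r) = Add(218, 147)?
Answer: -70294373330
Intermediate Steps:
Function('h')(r) = 365
Add(-71542, Mul(Add(-229464, -127610), Add(196497, Function('h')(8)))) = Add(-71542, Mul(Add(-229464, -127610), Add(196497, 365))) = Add(-71542, Mul(-357074, 196862)) = Add(-71542, -70294301788) = -70294373330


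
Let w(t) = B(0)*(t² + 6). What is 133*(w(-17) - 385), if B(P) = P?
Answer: -51205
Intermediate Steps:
w(t) = 0 (w(t) = 0*(t² + 6) = 0*(6 + t²) = 0)
133*(w(-17) - 385) = 133*(0 - 385) = 133*(-385) = -51205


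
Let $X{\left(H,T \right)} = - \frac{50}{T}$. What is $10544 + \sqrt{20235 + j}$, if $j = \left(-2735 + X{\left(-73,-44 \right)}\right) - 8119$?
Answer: $10544 + \frac{\sqrt{4540954}}{22} \approx 10641.0$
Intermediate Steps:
$j = - \frac{238763}{22}$ ($j = \left(-2735 - \frac{50}{-44}\right) - 8119 = \left(-2735 - - \frac{25}{22}\right) - 8119 = \left(-2735 + \frac{25}{22}\right) - 8119 = - \frac{60145}{22} - 8119 = - \frac{238763}{22} \approx -10853.0$)
$10544 + \sqrt{20235 + j} = 10544 + \sqrt{20235 - \frac{238763}{22}} = 10544 + \sqrt{\frac{206407}{22}} = 10544 + \frac{\sqrt{4540954}}{22}$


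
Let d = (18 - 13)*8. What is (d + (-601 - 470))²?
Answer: 1062961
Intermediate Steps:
d = 40 (d = 5*8 = 40)
(d + (-601 - 470))² = (40 + (-601 - 470))² = (40 - 1071)² = (-1031)² = 1062961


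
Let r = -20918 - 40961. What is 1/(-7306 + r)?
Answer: -1/69185 ≈ -1.4454e-5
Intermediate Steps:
r = -61879
1/(-7306 + r) = 1/(-7306 - 61879) = 1/(-69185) = -1/69185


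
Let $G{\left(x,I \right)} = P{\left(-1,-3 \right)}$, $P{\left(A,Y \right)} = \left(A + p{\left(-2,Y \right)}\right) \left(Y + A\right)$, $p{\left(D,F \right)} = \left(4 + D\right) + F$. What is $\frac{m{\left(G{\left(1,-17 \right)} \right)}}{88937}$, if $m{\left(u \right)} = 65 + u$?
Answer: $\frac{73}{88937} \approx 0.00082081$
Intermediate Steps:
$p{\left(D,F \right)} = 4 + D + F$
$P{\left(A,Y \right)} = \left(A + Y\right) \left(2 + A + Y\right)$ ($P{\left(A,Y \right)} = \left(A + \left(4 - 2 + Y\right)\right) \left(Y + A\right) = \left(A + \left(2 + Y\right)\right) \left(A + Y\right) = \left(2 + A + Y\right) \left(A + Y\right) = \left(A + Y\right) \left(2 + A + Y\right)$)
$G{\left(x,I \right)} = 8$ ($G{\left(x,I \right)} = \left(-1\right)^{2} - -3 - \left(2 - 3\right) - 3 \left(2 - 3\right) = 1 + 3 - -1 - -3 = 1 + 3 + 1 + 3 = 8$)
$\frac{m{\left(G{\left(1,-17 \right)} \right)}}{88937} = \frac{65 + 8}{88937} = 73 \cdot \frac{1}{88937} = \frac{73}{88937}$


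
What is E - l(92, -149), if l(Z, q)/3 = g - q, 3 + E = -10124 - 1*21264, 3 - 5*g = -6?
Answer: -159217/5 ≈ -31843.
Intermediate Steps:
g = 9/5 (g = ⅗ - ⅕*(-6) = ⅗ + 6/5 = 9/5 ≈ 1.8000)
E = -31391 (E = -3 + (-10124 - 1*21264) = -3 + (-10124 - 21264) = -3 - 31388 = -31391)
l(Z, q) = 27/5 - 3*q (l(Z, q) = 3*(9/5 - q) = 27/5 - 3*q)
E - l(92, -149) = -31391 - (27/5 - 3*(-149)) = -31391 - (27/5 + 447) = -31391 - 1*2262/5 = -31391 - 2262/5 = -159217/5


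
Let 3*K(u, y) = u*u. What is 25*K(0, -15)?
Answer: 0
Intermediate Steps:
K(u, y) = u**2/3 (K(u, y) = (u*u)/3 = u**2/3)
25*K(0, -15) = 25*((1/3)*0**2) = 25*((1/3)*0) = 25*0 = 0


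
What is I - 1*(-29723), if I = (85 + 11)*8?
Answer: 30491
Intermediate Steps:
I = 768 (I = 96*8 = 768)
I - 1*(-29723) = 768 - 1*(-29723) = 768 + 29723 = 30491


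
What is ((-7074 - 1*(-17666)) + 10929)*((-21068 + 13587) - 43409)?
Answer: -1095203690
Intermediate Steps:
((-7074 - 1*(-17666)) + 10929)*((-21068 + 13587) - 43409) = ((-7074 + 17666) + 10929)*(-7481 - 43409) = (10592 + 10929)*(-50890) = 21521*(-50890) = -1095203690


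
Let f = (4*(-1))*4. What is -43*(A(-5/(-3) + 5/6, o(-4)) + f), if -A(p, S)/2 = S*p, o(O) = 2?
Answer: 1118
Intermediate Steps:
f = -16 (f = -4*4 = -16)
A(p, S) = -2*S*p
-43*(A(-5/(-3) + 5/6, o(-4)) + f) = -43*(-2*2*(-5/(-3) + 5/6) - 16) = -43*(-2*2*(-5*(-⅓) + 5*(⅙)) - 16) = -43*(-2*2*(5/3 + ⅚) - 16) = -43*(-2*2*5/2 - 16) = -43*(-10 - 16) = -43*(-26) = 1118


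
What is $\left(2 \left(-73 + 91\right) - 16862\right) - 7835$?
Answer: $-24661$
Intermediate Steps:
$\left(2 \left(-73 + 91\right) - 16862\right) - 7835 = \left(2 \cdot 18 - 16862\right) - 7835 = \left(36 - 16862\right) - 7835 = -16826 - 7835 = -24661$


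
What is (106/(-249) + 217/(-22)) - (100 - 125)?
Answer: 80585/5478 ≈ 14.711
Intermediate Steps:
(106/(-249) + 217/(-22)) - (100 - 125) = (106*(-1/249) + 217*(-1/22)) - 1*(-25) = (-106/249 - 217/22) + 25 = -56365/5478 + 25 = 80585/5478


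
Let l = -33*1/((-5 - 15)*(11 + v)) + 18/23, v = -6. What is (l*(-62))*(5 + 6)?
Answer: -872619/1150 ≈ -758.80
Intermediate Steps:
l = 2559/2300 (l = -33*1/((-5 - 15)*(11 - 6)) + 18/23 = -33/((-20*5)) + 18*(1/23) = -33/(-100) + 18/23 = -33*(-1/100) + 18/23 = 33/100 + 18/23 = 2559/2300 ≈ 1.1126)
(l*(-62))*(5 + 6) = ((2559/2300)*(-62))*(5 + 6) = -79329/1150*11 = -872619/1150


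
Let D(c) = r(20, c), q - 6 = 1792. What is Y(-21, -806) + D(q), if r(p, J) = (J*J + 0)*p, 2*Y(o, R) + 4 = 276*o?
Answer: 64653180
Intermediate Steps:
Y(o, R) = -2 + 138*o (Y(o, R) = -2 + (276*o)/2 = -2 + 138*o)
q = 1798 (q = 6 + 1792 = 1798)
r(p, J) = p*J² (r(p, J) = (J² + 0)*p = J²*p = p*J²)
D(c) = 20*c²
Y(-21, -806) + D(q) = (-2 + 138*(-21)) + 20*1798² = (-2 - 2898) + 20*3232804 = -2900 + 64656080 = 64653180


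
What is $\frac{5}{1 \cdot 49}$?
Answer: $\frac{5}{49} \approx 0.10204$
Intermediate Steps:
$\frac{5}{1 \cdot 49} = \frac{5}{49}$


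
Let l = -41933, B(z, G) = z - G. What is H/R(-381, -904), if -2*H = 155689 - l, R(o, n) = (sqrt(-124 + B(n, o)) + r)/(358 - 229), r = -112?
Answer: 475873776/4397 + 4248873*I*sqrt(647)/4397 ≈ 1.0823e+5 + 24579.0*I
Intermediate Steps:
R(o, n) = -112/129 + sqrt(-124 + n - o)/129 (R(o, n) = (sqrt(-124 + (n - o)) - 112)/(358 - 229) = (sqrt(-124 + n - o) - 112)/129 = (-112 + sqrt(-124 + n - o))*(1/129) = -112/129 + sqrt(-124 + n - o)/129)
H = -98811 (H = -(155689 - 1*(-41933))/2 = -(155689 + 41933)/2 = -1/2*197622 = -98811)
H/R(-381, -904) = -98811/(-112/129 + sqrt(-124 - 904 - 1*(-381))/129) = -98811/(-112/129 + sqrt(-124 - 904 + 381)/129) = -98811/(-112/129 + sqrt(-647)/129) = -98811/(-112/129 + (I*sqrt(647))/129) = -98811/(-112/129 + I*sqrt(647)/129)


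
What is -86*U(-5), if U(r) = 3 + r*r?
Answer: -2408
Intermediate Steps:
U(r) = 3 + r²
-86*U(-5) = -86*(3 + (-5)²) = -86*(3 + 25) = -86*28 = -2408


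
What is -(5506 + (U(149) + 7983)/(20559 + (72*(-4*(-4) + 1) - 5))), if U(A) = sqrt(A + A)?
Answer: -119917651/21778 - sqrt(298)/21778 ≈ -5506.4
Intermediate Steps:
U(A) = sqrt(2)*sqrt(A) (U(A) = sqrt(2*A) = sqrt(2)*sqrt(A))
-(5506 + (U(149) + 7983)/(20559 + (72*(-4*(-4) + 1) - 5))) = -(5506 + (sqrt(2)*sqrt(149) + 7983)/(20559 + (72*(-4*(-4) + 1) - 5))) = -(5506 + (sqrt(298) + 7983)/(20559 + (72*(16 + 1) - 5))) = -(5506 + (7983 + sqrt(298))/(20559 + (72*17 - 5))) = -(5506 + (7983 + sqrt(298))/(20559 + (1224 - 5))) = -(5506 + (7983 + sqrt(298))/(20559 + 1219)) = -(5506 + (7983 + sqrt(298))/21778) = -(5506 + (7983 + sqrt(298))*(1/21778)) = -(5506 + (7983/21778 + sqrt(298)/21778)) = -(119917651/21778 + sqrt(298)/21778) = -119917651/21778 - sqrt(298)/21778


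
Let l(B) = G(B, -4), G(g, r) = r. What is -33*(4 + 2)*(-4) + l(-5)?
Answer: 788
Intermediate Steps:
l(B) = -4
-33*(4 + 2)*(-4) + l(-5) = -33*(4 + 2)*(-4) - 4 = -198*(-4) - 4 = -33*(-24) - 4 = 792 - 4 = 788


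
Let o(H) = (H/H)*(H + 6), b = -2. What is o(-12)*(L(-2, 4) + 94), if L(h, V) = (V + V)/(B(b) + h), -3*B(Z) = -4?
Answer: -492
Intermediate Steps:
o(H) = 6 + H (o(H) = 1*(6 + H) = 6 + H)
B(Z) = 4/3 (B(Z) = -1/3*(-4) = 4/3)
L(h, V) = 2*V/(4/3 + h) (L(h, V) = (V + V)/(4/3 + h) = (2*V)/(4/3 + h) = 2*V/(4/3 + h))
o(-12)*(L(-2, 4) + 94) = (6 - 12)*(6*4/(4 + 3*(-2)) + 94) = -6*(6*4/(4 - 6) + 94) = -6*(6*4/(-2) + 94) = -6*(6*4*(-1/2) + 94) = -6*(-12 + 94) = -6*82 = -492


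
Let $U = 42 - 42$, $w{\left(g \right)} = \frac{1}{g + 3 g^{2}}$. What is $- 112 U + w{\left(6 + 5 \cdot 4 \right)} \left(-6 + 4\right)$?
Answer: $- \frac{1}{1027} \approx -0.00097371$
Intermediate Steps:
$U = 0$
$- 112 U + w{\left(6 + 5 \cdot 4 \right)} \left(-6 + 4\right) = \left(-112\right) 0 + \frac{1}{\left(6 + 5 \cdot 4\right) \left(1 + 3 \left(6 + 5 \cdot 4\right)\right)} \left(-6 + 4\right) = 0 + \frac{1}{\left(6 + 20\right) \left(1 + 3 \left(6 + 20\right)\right)} \left(-2\right) = 0 + \frac{1}{26 \left(1 + 3 \cdot 26\right)} \left(-2\right) = 0 + \frac{1}{26 \left(1 + 78\right)} \left(-2\right) = 0 + \frac{1}{26 \cdot 79} \left(-2\right) = 0 + \frac{1}{26} \cdot \frac{1}{79} \left(-2\right) = 0 + \frac{1}{2054} \left(-2\right) = 0 - \frac{1}{1027} = - \frac{1}{1027}$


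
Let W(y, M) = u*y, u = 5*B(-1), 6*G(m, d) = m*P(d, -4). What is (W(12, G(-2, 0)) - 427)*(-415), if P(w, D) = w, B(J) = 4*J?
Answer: 276805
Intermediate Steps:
G(m, d) = d*m/6 (G(m, d) = (m*d)/6 = (d*m)/6 = d*m/6)
u = -20 (u = 5*(4*(-1)) = 5*(-4) = -20)
W(y, M) = -20*y
(W(12, G(-2, 0)) - 427)*(-415) = (-20*12 - 427)*(-415) = (-240 - 427)*(-415) = -667*(-415) = 276805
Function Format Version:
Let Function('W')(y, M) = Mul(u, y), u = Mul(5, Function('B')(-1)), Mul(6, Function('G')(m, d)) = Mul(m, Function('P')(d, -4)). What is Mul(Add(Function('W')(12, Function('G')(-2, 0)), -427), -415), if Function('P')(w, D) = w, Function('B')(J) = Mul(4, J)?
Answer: 276805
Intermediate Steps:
Function('G')(m, d) = Mul(Rational(1, 6), d, m) (Function('G')(m, d) = Mul(Rational(1, 6), Mul(m, d)) = Mul(Rational(1, 6), Mul(d, m)) = Mul(Rational(1, 6), d, m))
u = -20 (u = Mul(5, Mul(4, -1)) = Mul(5, -4) = -20)
Function('W')(y, M) = Mul(-20, y)
Mul(Add(Function('W')(12, Function('G')(-2, 0)), -427), -415) = Mul(Add(Mul(-20, 12), -427), -415) = Mul(Add(-240, -427), -415) = Mul(-667, -415) = 276805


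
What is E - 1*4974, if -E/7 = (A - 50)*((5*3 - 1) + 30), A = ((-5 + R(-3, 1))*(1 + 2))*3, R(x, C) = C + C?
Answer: 18742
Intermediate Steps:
R(x, C) = 2*C
A = -27 (A = ((-5 + 2*1)*(1 + 2))*3 = ((-5 + 2)*3)*3 = -3*3*3 = -9*3 = -27)
E = 23716 (E = -7*(-27 - 50)*((5*3 - 1) + 30) = -(-539)*((15 - 1) + 30) = -(-539)*(14 + 30) = -(-539)*44 = -7*(-3388) = 23716)
E - 1*4974 = 23716 - 1*4974 = 23716 - 4974 = 18742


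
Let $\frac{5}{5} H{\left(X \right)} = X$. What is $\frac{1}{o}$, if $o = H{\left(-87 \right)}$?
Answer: $- \frac{1}{87} \approx -0.011494$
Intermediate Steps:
$H{\left(X \right)} = X$
$o = -87$
$\frac{1}{o} = \frac{1}{-87} = - \frac{1}{87}$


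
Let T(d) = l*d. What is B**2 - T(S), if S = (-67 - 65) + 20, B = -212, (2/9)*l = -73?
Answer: 8152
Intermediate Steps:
l = -657/2 (l = (9/2)*(-73) = -657/2 ≈ -328.50)
S = -112 (S = -132 + 20 = -112)
T(d) = -657*d/2
B**2 - T(S) = (-212)**2 - (-657)*(-112)/2 = 44944 - 1*36792 = 44944 - 36792 = 8152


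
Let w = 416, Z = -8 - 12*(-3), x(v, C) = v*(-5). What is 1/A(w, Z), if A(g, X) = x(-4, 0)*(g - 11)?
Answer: 1/8100 ≈ 0.00012346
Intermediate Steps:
x(v, C) = -5*v
Z = 28 (Z = -8 + 36 = 28)
A(g, X) = -220 + 20*g (A(g, X) = (-5*(-4))*(g - 11) = 20*(-11 + g) = -220 + 20*g)
1/A(w, Z) = 1/(-220 + 20*416) = 1/(-220 + 8320) = 1/8100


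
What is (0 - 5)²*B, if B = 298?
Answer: 7450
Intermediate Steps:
(0 - 5)²*B = (0 - 5)²*298 = (-5)²*298 = 25*298 = 7450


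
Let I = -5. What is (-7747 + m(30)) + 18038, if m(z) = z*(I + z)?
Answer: 11041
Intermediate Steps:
m(z) = z*(-5 + z)
(-7747 + m(30)) + 18038 = (-7747 + 30*(-5 + 30)) + 18038 = (-7747 + 30*25) + 18038 = (-7747 + 750) + 18038 = -6997 + 18038 = 11041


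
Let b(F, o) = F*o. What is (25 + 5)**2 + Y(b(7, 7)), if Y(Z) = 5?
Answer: 905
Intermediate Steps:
(25 + 5)**2 + Y(b(7, 7)) = (25 + 5)**2 + 5 = 30**2 + 5 = 900 + 5 = 905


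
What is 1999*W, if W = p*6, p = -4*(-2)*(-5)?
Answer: -479760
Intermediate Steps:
p = -40 (p = 8*(-5) = -40)
W = -240 (W = -40*6 = -240)
1999*W = 1999*(-240) = -479760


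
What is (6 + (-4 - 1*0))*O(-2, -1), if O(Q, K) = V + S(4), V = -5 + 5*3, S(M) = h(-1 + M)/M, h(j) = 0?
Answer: 20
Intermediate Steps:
S(M) = 0 (S(M) = 0/M = 0)
V = 10 (V = -5 + 15 = 10)
O(Q, K) = 10 (O(Q, K) = 10 + 0 = 10)
(6 + (-4 - 1*0))*O(-2, -1) = (6 + (-4 - 1*0))*10 = (6 + (-4 + 0))*10 = (6 - 4)*10 = 2*10 = 20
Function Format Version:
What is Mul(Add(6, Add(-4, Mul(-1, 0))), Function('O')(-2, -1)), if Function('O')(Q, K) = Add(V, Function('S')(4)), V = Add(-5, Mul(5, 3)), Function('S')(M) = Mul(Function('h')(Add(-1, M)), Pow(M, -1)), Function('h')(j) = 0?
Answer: 20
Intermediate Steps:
Function('S')(M) = 0 (Function('S')(M) = Mul(0, Pow(M, -1)) = 0)
V = 10 (V = Add(-5, 15) = 10)
Function('O')(Q, K) = 10 (Function('O')(Q, K) = Add(10, 0) = 10)
Mul(Add(6, Add(-4, Mul(-1, 0))), Function('O')(-2, -1)) = Mul(Add(6, Add(-4, Mul(-1, 0))), 10) = Mul(Add(6, Add(-4, 0)), 10) = Mul(Add(6, -4), 10) = Mul(2, 10) = 20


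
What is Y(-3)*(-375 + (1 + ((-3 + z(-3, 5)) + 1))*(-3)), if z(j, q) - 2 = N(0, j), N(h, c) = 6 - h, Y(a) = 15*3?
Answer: -17820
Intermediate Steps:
Y(a) = 45
z(j, q) = 8 (z(j, q) = 2 + (6 - 1*0) = 2 + (6 + 0) = 2 + 6 = 8)
Y(-3)*(-375 + (1 + ((-3 + z(-3, 5)) + 1))*(-3)) = 45*(-375 + (1 + ((-3 + 8) + 1))*(-3)) = 45*(-375 + (1 + (5 + 1))*(-3)) = 45*(-375 + (1 + 6)*(-3)) = 45*(-375 + 7*(-3)) = 45*(-375 - 21) = 45*(-396) = -17820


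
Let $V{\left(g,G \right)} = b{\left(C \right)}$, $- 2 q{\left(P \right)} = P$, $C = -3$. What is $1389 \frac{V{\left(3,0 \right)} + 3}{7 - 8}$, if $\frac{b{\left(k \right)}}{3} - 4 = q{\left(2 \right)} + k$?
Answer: $-4167$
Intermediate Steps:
$q{\left(P \right)} = - \frac{P}{2}$
$b{\left(k \right)} = 9 + 3 k$ ($b{\left(k \right)} = 12 + 3 \left(\left(- \frac{1}{2}\right) 2 + k\right) = 12 + 3 \left(-1 + k\right) = 12 + \left(-3 + 3 k\right) = 9 + 3 k$)
$V{\left(g,G \right)} = 0$ ($V{\left(g,G \right)} = 9 + 3 \left(-3\right) = 9 - 9 = 0$)
$1389 \frac{V{\left(3,0 \right)} + 3}{7 - 8} = 1389 \frac{0 + 3}{7 - 8} = 1389 \frac{3}{-1} = 1389 \cdot 3 \left(-1\right) = 1389 \left(-3\right) = -4167$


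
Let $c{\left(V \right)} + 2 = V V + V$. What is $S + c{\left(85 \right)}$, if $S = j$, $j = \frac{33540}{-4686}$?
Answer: $\frac{5701958}{781} \approx 7300.8$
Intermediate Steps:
$j = - \frac{5590}{781}$ ($j = 33540 \left(- \frac{1}{4686}\right) = - \frac{5590}{781} \approx -7.1575$)
$S = - \frac{5590}{781} \approx -7.1575$
$c{\left(V \right)} = -2 + V + V^{2}$ ($c{\left(V \right)} = -2 + \left(V V + V\right) = -2 + \left(V^{2} + V\right) = -2 + \left(V + V^{2}\right) = -2 + V + V^{2}$)
$S + c{\left(85 \right)} = - \frac{5590}{781} + \left(-2 + 85 + 85^{2}\right) = - \frac{5590}{781} + \left(-2 + 85 + 7225\right) = - \frac{5590}{781} + 7308 = \frac{5701958}{781}$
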